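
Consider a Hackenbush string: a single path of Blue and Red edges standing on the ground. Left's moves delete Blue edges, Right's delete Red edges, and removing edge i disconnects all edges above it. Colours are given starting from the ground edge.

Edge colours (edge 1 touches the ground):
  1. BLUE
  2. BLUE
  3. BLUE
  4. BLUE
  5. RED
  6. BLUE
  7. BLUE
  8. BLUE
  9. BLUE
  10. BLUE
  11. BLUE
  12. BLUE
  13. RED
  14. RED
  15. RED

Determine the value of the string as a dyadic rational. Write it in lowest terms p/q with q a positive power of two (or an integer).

8177/2048

edge 1 of 15 (BLUE): { 0 | none } so 1
edge 2 of 15 (BLUE): { 0; 1 | none } so 2
edge 3 of 15 (BLUE): { 0; 1; 2 | none } so 3
edge 4 of 15 (BLUE): { 0; 1; 2; 3 | none } so 4
edge 5 of 15 (RED): { 0; 1; 2; 3 | 4 } so 7/2
edge 6 of 15 (BLUE): { 0; 1; 2; 3; 7/2 | 4 } so 15/4
edge 7 of 15 (BLUE): { 0; 1; 2; 3; 7/2; 15/4 | 4 } so 31/8
edge 8 of 15 (BLUE): { 0; 1; 2; 3; 7/2; 15/4; 31/8 | 4 } so 63/16
edge 9 of 15 (BLUE): { 0; 1; 2; 3; 7/2; 15/4; 31/8; 63/16 | 4 } so 127/32
edge 10 of 15 (BLUE): { 0; 1; 2; 3; 7/2; 15/4; 31/8; 63/16; 127/32 | 4 } so 255/64
edge 11 of 15 (BLUE): { 0; 1; 2; 3; 7/2; 15/4; 31/8; 63/16; 127/32; 255/64 | 4 } so 511/128
edge 12 of 15 (BLUE): { 0; 1; 2; 3; 7/2; 15/4; 31/8; 63/16; 127/32; 255/64; 511/128 | 4 } so 1023/256
edge 13 of 15 (RED): { 0; 1; 2; 3; 7/2; 15/4; 31/8; 63/16; 127/32; 255/64; 511/128 | 1023/256; 4 } so 2045/512
edge 14 of 15 (RED): { 0; 1; 2; 3; 7/2; 15/4; 31/8; 63/16; 127/32; 255/64; 511/128 | 2045/512; 1023/256; 4 } so 4089/1024
edge 15 of 15 (RED): { 0; 1; 2; 3; 7/2; 15/4; 31/8; 63/16; 127/32; 255/64; 511/128 | 4089/1024; 2045/512; 1023/256; 4 } so 8177/2048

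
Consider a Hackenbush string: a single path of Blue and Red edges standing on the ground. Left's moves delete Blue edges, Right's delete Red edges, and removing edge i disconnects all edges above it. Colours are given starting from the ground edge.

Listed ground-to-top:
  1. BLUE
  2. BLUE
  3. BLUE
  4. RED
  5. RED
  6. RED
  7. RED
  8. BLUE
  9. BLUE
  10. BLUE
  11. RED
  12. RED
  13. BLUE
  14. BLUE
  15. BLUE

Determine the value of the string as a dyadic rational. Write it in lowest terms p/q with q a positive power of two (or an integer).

8655/4096

step 1: add BLUE to get B; options L={ 0 } R={ ∅ } => 1
step 2: add BLUE to get BB; options L={ 0,1 } R={ ∅ } => 2
step 3: add BLUE to get BBB; options L={ 0,1,2 } R={ ∅ } => 3
step 4: add RED to get BBBR; options L={ 0,1,2 } R={ 3 } => 5/2
step 5: add RED to get BBBRR; options L={ 0,1,2 } R={ 5/2,3 } => 9/4
step 6: add RED to get BBBRRR; options L={ 0,1,2 } R={ 9/4,5/2,3 } => 17/8
step 7: add RED to get BBBRRRR; options L={ 0,1,2 } R={ 17/8,9/4,5/2,3 } => 33/16
step 8: add BLUE to get BBBRRRRB; options L={ 0,1,2,33/16 } R={ 17/8,9/4,5/2,3 } => 67/32
step 9: add BLUE to get BBBRRRRBB; options L={ 0,1,2,33/16,67/32 } R={ 17/8,9/4,5/2,3 } => 135/64
step 10: add BLUE to get BBBRRRRBBB; options L={ 0,1,2,33/16,67/32,135/64 } R={ 17/8,9/4,5/2,3 } => 271/128
step 11: add RED to get BBBRRRRBBBR; options L={ 0,1,2,33/16,67/32,135/64 } R={ 271/128,17/8,9/4,5/2,3 } => 541/256
step 12: add RED to get BBBRRRRBBBRR; options L={ 0,1,2,33/16,67/32,135/64 } R={ 541/256,271/128,17/8,9/4,5/2,3 } => 1081/512
step 13: add BLUE to get BBBRRRRBBBRRB; options L={ 0,1,2,33/16,67/32,135/64,1081/512 } R={ 541/256,271/128,17/8,9/4,5/2,3 } => 2163/1024
step 14: add BLUE to get BBBRRRRBBBRRBB; options L={ 0,1,2,33/16,67/32,135/64,1081/512,2163/1024 } R={ 541/256,271/128,17/8,9/4,5/2,3 } => 4327/2048
step 15: add BLUE to get BBBRRRRBBBRRBBB; options L={ 0,1,2,33/16,67/32,135/64,1081/512,2163/1024,4327/2048 } R={ 541/256,271/128,17/8,9/4,5/2,3 } => 8655/4096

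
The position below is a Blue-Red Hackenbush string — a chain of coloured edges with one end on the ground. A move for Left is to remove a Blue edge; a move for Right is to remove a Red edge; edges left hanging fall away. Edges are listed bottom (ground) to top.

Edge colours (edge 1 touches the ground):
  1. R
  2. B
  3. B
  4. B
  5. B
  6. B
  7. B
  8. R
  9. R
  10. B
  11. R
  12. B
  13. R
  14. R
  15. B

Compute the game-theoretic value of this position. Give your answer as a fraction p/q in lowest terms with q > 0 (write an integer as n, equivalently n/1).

-429/16384

v(R) = { none | 0 } gives -1
v(RB) = { -1 | 0 } gives -1/2
v(RBB) = { -1,-1/2 | 0 } gives -1/4
v(RBBB) = { -1,-1/2,-1/4 | 0 } gives -1/8
v(RBBBB) = { -1,-1/2,-1/4,-1/8 | 0 } gives -1/16
v(RBBBBB) = { -1,-1/2,-1/4,-1/8,-1/16 | 0 } gives -1/32
v(RBBBBBB) = { -1,-1/2,-1/4,-1/8,-1/16,-1/32 | 0 } gives -1/64
v(RBBBBBBR) = { -1,-1/2,-1/4,-1/8,-1/16,-1/32 | -1/64,0 } gives -3/128
v(RBBBBBBRR) = { -1,-1/2,-1/4,-1/8,-1/16,-1/32 | -3/128,-1/64,0 } gives -7/256
v(RBBBBBBRRB) = { -1,-1/2,-1/4,-1/8,-1/16,-1/32,-7/256 | -3/128,-1/64,0 } gives -13/512
v(RBBBBBBRRBR) = { -1,-1/2,-1/4,-1/8,-1/16,-1/32,-7/256 | -13/512,-3/128,-1/64,0 } gives -27/1024
v(RBBBBBBRRBRB) = { -1,-1/2,-1/4,-1/8,-1/16,-1/32,-7/256,-27/1024 | -13/512,-3/128,-1/64,0 } gives -53/2048
v(RBBBBBBRRBRBR) = { -1,-1/2,-1/4,-1/8,-1/16,-1/32,-7/256,-27/1024 | -53/2048,-13/512,-3/128,-1/64,0 } gives -107/4096
v(RBBBBBBRRBRBRR) = { -1,-1/2,-1/4,-1/8,-1/16,-1/32,-7/256,-27/1024 | -107/4096,-53/2048,-13/512,-3/128,-1/64,0 } gives -215/8192
v(RBBBBBBRRBRBRRB) = { -1,-1/2,-1/4,-1/8,-1/16,-1/32,-7/256,-27/1024,-215/8192 | -107/4096,-53/2048,-13/512,-3/128,-1/64,0 } gives -429/16384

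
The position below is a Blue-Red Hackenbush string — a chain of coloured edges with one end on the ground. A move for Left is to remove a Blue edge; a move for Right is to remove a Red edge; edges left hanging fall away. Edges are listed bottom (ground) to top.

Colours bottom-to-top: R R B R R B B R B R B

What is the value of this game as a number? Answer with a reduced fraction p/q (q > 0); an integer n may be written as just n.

value(R) = { none | 0 } -> -1
value(RR) = { none | -1; 0 } -> -2
value(RRB) = { -2 | -1; 0 } -> -3/2
value(RRBR) = { -2 | -3/2; -1; 0 } -> -7/4
value(RRBRR) = { -2 | -7/4; -3/2; -1; 0 } -> -15/8
value(RRBRRB) = { -2; -15/8 | -7/4; -3/2; -1; 0 } -> -29/16
value(RRBRRBB) = { -2; -15/8; -29/16 | -7/4; -3/2; -1; 0 } -> -57/32
value(RRBRRBBR) = { -2; -15/8; -29/16 | -57/32; -7/4; -3/2; -1; 0 } -> -115/64
value(RRBRRBBRB) = { -2; -15/8; -29/16; -115/64 | -57/32; -7/4; -3/2; -1; 0 } -> -229/128
value(RRBRRBBRBR) = { -2; -15/8; -29/16; -115/64 | -229/128; -57/32; -7/4; -3/2; -1; 0 } -> -459/256
value(RRBRRBBRBRB) = { -2; -15/8; -29/16; -115/64; -459/256 | -229/128; -57/32; -7/4; -3/2; -1; 0 } -> -917/512

-917/512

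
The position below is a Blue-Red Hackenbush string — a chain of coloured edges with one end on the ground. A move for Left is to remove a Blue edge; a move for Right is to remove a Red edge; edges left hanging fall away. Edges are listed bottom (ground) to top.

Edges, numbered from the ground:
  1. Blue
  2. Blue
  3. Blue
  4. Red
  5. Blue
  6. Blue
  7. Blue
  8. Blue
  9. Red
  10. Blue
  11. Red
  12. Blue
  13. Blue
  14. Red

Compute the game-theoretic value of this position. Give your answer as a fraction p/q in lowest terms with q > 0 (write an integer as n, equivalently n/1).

6061/2048

Recurse on prefixes of the 14-edge string Blue Blue Blue Red Blue Blue Blue Blue Red Blue Red Blue Blue Red:
v_1 [B]  L=[0]  R=[none]  gives 1
v_2 [BB]  L=[0; 1]  R=[none]  gives 2
v_3 [BBB]  L=[0; 1; 2]  R=[none]  gives 3
v_4 [BBBR]  L=[0; 1; 2]  R=[3]  gives 5/2
v_5 [BBBRB]  L=[0; 1; 2; 5/2]  R=[3]  gives 11/4
v_6 [BBBRBB]  L=[0; 1; 2; 5/2; 11/4]  R=[3]  gives 23/8
v_7 [BBBRBBB]  L=[0; 1; 2; 5/2; 11/4; 23/8]  R=[3]  gives 47/16
v_8 [BBBRBBBB]  L=[0; 1; 2; 5/2; 11/4; 23/8; 47/16]  R=[3]  gives 95/32
v_9 [BBBRBBBBR]  L=[0; 1; 2; 5/2; 11/4; 23/8; 47/16]  R=[95/32; 3]  gives 189/64
v_10 [BBBRBBBBRB]  L=[0; 1; 2; 5/2; 11/4; 23/8; 47/16; 189/64]  R=[95/32; 3]  gives 379/128
v_11 [BBBRBBBBRBR]  L=[0; 1; 2; 5/2; 11/4; 23/8; 47/16; 189/64]  R=[379/128; 95/32; 3]  gives 757/256
v_12 [BBBRBBBBRBRB]  L=[0; 1; 2; 5/2; 11/4; 23/8; 47/16; 189/64; 757/256]  R=[379/128; 95/32; 3]  gives 1515/512
v_13 [BBBRBBBBRBRBB]  L=[0; 1; 2; 5/2; 11/4; 23/8; 47/16; 189/64; 757/256; 1515/512]  R=[379/128; 95/32; 3]  gives 3031/1024
v_14 [BBBRBBBBRBRBBR]  L=[0; 1; 2; 5/2; 11/4; 23/8; 47/16; 189/64; 757/256; 1515/512]  R=[3031/1024; 379/128; 95/32; 3]  gives 6061/2048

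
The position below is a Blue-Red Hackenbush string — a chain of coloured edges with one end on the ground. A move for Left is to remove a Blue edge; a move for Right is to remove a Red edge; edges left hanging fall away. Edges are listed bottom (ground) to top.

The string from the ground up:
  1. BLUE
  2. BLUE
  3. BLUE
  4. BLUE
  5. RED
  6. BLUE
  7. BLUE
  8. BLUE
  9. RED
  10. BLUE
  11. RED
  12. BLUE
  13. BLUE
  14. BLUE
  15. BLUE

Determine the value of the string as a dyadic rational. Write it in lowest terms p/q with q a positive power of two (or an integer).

step 1: add BLUE to get B; options L={ 0 } R={ · } -> 1
step 2: add BLUE to get BB; options L={ 0,1 } R={ · } -> 2
step 3: add BLUE to get BBB; options L={ 0,1,2 } R={ · } -> 3
step 4: add BLUE to get BBBB; options L={ 0,1,2,3 } R={ · } -> 4
step 5: add RED to get BBBBR; options L={ 0,1,2,3 } R={ 4 } -> 7/2
step 6: add BLUE to get BBBBRB; options L={ 0,1,2,3,7/2 } R={ 4 } -> 15/4
step 7: add BLUE to get BBBBRBB; options L={ 0,1,2,3,7/2,15/4 } R={ 4 } -> 31/8
step 8: add BLUE to get BBBBRBBB; options L={ 0,1,2,3,7/2,15/4,31/8 } R={ 4 } -> 63/16
step 9: add RED to get BBBBRBBBR; options L={ 0,1,2,3,7/2,15/4,31/8 } R={ 63/16,4 } -> 125/32
step 10: add BLUE to get BBBBRBBBRB; options L={ 0,1,2,3,7/2,15/4,31/8,125/32 } R={ 63/16,4 } -> 251/64
step 11: add RED to get BBBBRBBBRBR; options L={ 0,1,2,3,7/2,15/4,31/8,125/32 } R={ 251/64,63/16,4 } -> 501/128
step 12: add BLUE to get BBBBRBBBRBRB; options L={ 0,1,2,3,7/2,15/4,31/8,125/32,501/128 } R={ 251/64,63/16,4 } -> 1003/256
step 13: add BLUE to get BBBBRBBBRBRBB; options L={ 0,1,2,3,7/2,15/4,31/8,125/32,501/128,1003/256 } R={ 251/64,63/16,4 } -> 2007/512
step 14: add BLUE to get BBBBRBBBRBRBBB; options L={ 0,1,2,3,7/2,15/4,31/8,125/32,501/128,1003/256,2007/512 } R={ 251/64,63/16,4 } -> 4015/1024
step 15: add BLUE to get BBBBRBBBRBRBBBB; options L={ 0,1,2,3,7/2,15/4,31/8,125/32,501/128,1003/256,2007/512,4015/1024 } R={ 251/64,63/16,4 } -> 8031/2048

8031/2048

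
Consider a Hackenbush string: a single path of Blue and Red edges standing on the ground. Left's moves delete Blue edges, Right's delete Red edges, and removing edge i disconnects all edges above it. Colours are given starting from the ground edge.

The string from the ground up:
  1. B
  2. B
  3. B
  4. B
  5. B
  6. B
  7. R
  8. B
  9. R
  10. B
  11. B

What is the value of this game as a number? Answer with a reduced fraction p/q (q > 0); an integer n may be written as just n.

183/32

Build val(s[:k]) for k = 1..11, string s = B B B B B B R B R B B.
B: Left { 0 }, Right { ∅ } -> simplest 1
BB: Left { 0,1 }, Right { ∅ } -> simplest 2
BBB: Left { 0,1,2 }, Right { ∅ } -> simplest 3
BBBB: Left { 0,1,2,3 }, Right { ∅ } -> simplest 4
BBBBB: Left { 0,1,2,3,4 }, Right { ∅ } -> simplest 5
BBBBBB: Left { 0,1,2,3,4,5 }, Right { ∅ } -> simplest 6
BBBBBBR: Left { 0,1,2,3,4,5 }, Right { 6 } -> simplest 11/2
BBBBBBRB: Left { 0,1,2,3,4,5,11/2 }, Right { 6 } -> simplest 23/4
BBBBBBRBR: Left { 0,1,2,3,4,5,11/2 }, Right { 23/4,6 } -> simplest 45/8
BBBBBBRBRB: Left { 0,1,2,3,4,5,11/2,45/8 }, Right { 23/4,6 } -> simplest 91/16
BBBBBBRBRBB: Left { 0,1,2,3,4,5,11/2,45/8,91/16 }, Right { 23/4,6 } -> simplest 183/32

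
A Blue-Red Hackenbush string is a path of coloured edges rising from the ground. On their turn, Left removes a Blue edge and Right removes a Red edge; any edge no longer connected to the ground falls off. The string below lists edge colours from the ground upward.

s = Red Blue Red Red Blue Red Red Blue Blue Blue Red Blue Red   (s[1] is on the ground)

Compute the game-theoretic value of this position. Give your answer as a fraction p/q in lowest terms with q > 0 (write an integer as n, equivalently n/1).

-3467/4096

Build value(s[:k]) for k = 1..13, string s = Red Blue Red Red Blue Red Red Blue Blue Blue Red Blue Red.
step 1: add Red to get R; options L={ none } R={ 0 } = -1
step 2: add Blue to get RB; options L={ -1 } R={ 0 } = -1/2
step 3: add Red to get RBR; options L={ -1 } R={ -1/2; 0 } = -3/4
step 4: add Red to get RBRR; options L={ -1 } R={ -3/4; -1/2; 0 } = -7/8
step 5: add Blue to get RBRRB; options L={ -1; -7/8 } R={ -3/4; -1/2; 0 } = -13/16
step 6: add Red to get RBRRBR; options L={ -1; -7/8 } R={ -13/16; -3/4; -1/2; 0 } = -27/32
step 7: add Red to get RBRRBRR; options L={ -1; -7/8 } R={ -27/32; -13/16; -3/4; -1/2; 0 } = -55/64
step 8: add Blue to get RBRRBRRB; options L={ -1; -7/8; -55/64 } R={ -27/32; -13/16; -3/4; -1/2; 0 } = -109/128
step 9: add Blue to get RBRRBRRBB; options L={ -1; -7/8; -55/64; -109/128 } R={ -27/32; -13/16; -3/4; -1/2; 0 } = -217/256
step 10: add Blue to get RBRRBRRBBB; options L={ -1; -7/8; -55/64; -109/128; -217/256 } R={ -27/32; -13/16; -3/4; -1/2; 0 } = -433/512
step 11: add Red to get RBRRBRRBBBR; options L={ -1; -7/8; -55/64; -109/128; -217/256 } R={ -433/512; -27/32; -13/16; -3/4; -1/2; 0 } = -867/1024
step 12: add Blue to get RBRRBRRBBBRB; options L={ -1; -7/8; -55/64; -109/128; -217/256; -867/1024 } R={ -433/512; -27/32; -13/16; -3/4; -1/2; 0 } = -1733/2048
step 13: add Red to get RBRRBRRBBBRBR; options L={ -1; -7/8; -55/64; -109/128; -217/256; -867/1024 } R={ -1733/2048; -433/512; -27/32; -13/16; -3/4; -1/2; 0 } = -3467/4096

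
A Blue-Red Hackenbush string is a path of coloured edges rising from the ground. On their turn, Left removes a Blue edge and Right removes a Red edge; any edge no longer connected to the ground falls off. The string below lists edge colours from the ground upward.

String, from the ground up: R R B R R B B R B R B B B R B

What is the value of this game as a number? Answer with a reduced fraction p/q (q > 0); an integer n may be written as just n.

-14661/8192

1 of 15 · R · max L −∞ · min R 0 — -1
2 of 15 · RR · max L −∞ · min R -1 — -2
3 of 15 · RRB · max L -2 · min R -1 — -3/2
4 of 15 · RRBR · max L -2 · min R -3/2 — -7/4
5 of 15 · RRBRR · max L -2 · min R -7/4 — -15/8
6 of 15 · RRBRRB · max L -15/8 · min R -7/4 — -29/16
7 of 15 · RRBRRBB · max L -29/16 · min R -7/4 — -57/32
8 of 15 · RRBRRBBR · max L -29/16 · min R -57/32 — -115/64
9 of 15 · RRBRRBBRB · max L -115/64 · min R -57/32 — -229/128
10 of 15 · RRBRRBBRBR · max L -115/64 · min R -229/128 — -459/256
11 of 15 · RRBRRBBRBRB · max L -459/256 · min R -229/128 — -917/512
12 of 15 · RRBRRBBRBRBB · max L -917/512 · min R -229/128 — -1833/1024
13 of 15 · RRBRRBBRBRBBB · max L -1833/1024 · min R -229/128 — -3665/2048
14 of 15 · RRBRRBBRBRBBBR · max L -1833/1024 · min R -3665/2048 — -7331/4096
15 of 15 · RRBRRBBRBRBBBRB · max L -7331/4096 · min R -3665/2048 — -14661/8192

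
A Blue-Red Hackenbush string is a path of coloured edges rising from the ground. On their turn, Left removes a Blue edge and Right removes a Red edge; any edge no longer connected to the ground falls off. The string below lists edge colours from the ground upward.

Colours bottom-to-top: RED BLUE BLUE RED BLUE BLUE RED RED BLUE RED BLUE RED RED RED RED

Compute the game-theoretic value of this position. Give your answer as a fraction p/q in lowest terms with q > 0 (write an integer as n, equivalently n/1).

-4959/16384

1 of 15 · R · max L −∞ · min R 0 ⇒ -1
2 of 15 · RB · max L -1 · min R 0 ⇒ -1/2
3 of 15 · RBB · max L -1/2 · min R 0 ⇒ -1/4
4 of 15 · RBBR · max L -1/2 · min R -1/4 ⇒ -3/8
5 of 15 · RBBRB · max L -3/8 · min R -1/4 ⇒ -5/16
6 of 15 · RBBRBB · max L -5/16 · min R -1/4 ⇒ -9/32
7 of 15 · RBBRBBR · max L -5/16 · min R -9/32 ⇒ -19/64
8 of 15 · RBBRBBRR · max L -5/16 · min R -19/64 ⇒ -39/128
9 of 15 · RBBRBBRRB · max L -39/128 · min R -19/64 ⇒ -77/256
10 of 15 · RBBRBBRRBR · max L -39/128 · min R -77/256 ⇒ -155/512
11 of 15 · RBBRBBRRBRB · max L -155/512 · min R -77/256 ⇒ -309/1024
12 of 15 · RBBRBBRRBRBR · max L -155/512 · min R -309/1024 ⇒ -619/2048
13 of 15 · RBBRBBRRBRBRR · max L -155/512 · min R -619/2048 ⇒ -1239/4096
14 of 15 · RBBRBBRRBRBRRR · max L -155/512 · min R -1239/4096 ⇒ -2479/8192
15 of 15 · RBBRBBRRBRBRRRR · max L -155/512 · min R -2479/8192 ⇒ -4959/16384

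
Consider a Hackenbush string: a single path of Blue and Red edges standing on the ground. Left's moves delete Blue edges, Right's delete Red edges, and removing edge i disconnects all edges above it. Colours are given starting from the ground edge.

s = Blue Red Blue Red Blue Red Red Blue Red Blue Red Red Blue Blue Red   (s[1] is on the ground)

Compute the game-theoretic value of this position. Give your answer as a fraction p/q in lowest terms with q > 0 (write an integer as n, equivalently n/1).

edge 1 of 15 (Blue): { 0 | — } → 1
edge 2 of 15 (Red): { 0 | 1 } → 1/2
edge 3 of 15 (Blue): { 0,1/2 | 1 } → 3/4
edge 4 of 15 (Red): { 0,1/2 | 3/4,1 } → 5/8
edge 5 of 15 (Blue): { 0,1/2,5/8 | 3/4,1 } → 11/16
edge 6 of 15 (Red): { 0,1/2,5/8 | 11/16,3/4,1 } → 21/32
edge 7 of 15 (Red): { 0,1/2,5/8 | 21/32,11/16,3/4,1 } → 41/64
edge 8 of 15 (Blue): { 0,1/2,5/8,41/64 | 21/32,11/16,3/4,1 } → 83/128
edge 9 of 15 (Red): { 0,1/2,5/8,41/64 | 83/128,21/32,11/16,3/4,1 } → 165/256
edge 10 of 15 (Blue): { 0,1/2,5/8,41/64,165/256 | 83/128,21/32,11/16,3/4,1 } → 331/512
edge 11 of 15 (Red): { 0,1/2,5/8,41/64,165/256 | 331/512,83/128,21/32,11/16,3/4,1 } → 661/1024
edge 12 of 15 (Red): { 0,1/2,5/8,41/64,165/256 | 661/1024,331/512,83/128,21/32,11/16,3/4,1 } → 1321/2048
edge 13 of 15 (Blue): { 0,1/2,5/8,41/64,165/256,1321/2048 | 661/1024,331/512,83/128,21/32,11/16,3/4,1 } → 2643/4096
edge 14 of 15 (Blue): { 0,1/2,5/8,41/64,165/256,1321/2048,2643/4096 | 661/1024,331/512,83/128,21/32,11/16,3/4,1 } → 5287/8192
edge 15 of 15 (Red): { 0,1/2,5/8,41/64,165/256,1321/2048,2643/4096 | 5287/8192,661/1024,331/512,83/128,21/32,11/16,3/4,1 } → 10573/16384

10573/16384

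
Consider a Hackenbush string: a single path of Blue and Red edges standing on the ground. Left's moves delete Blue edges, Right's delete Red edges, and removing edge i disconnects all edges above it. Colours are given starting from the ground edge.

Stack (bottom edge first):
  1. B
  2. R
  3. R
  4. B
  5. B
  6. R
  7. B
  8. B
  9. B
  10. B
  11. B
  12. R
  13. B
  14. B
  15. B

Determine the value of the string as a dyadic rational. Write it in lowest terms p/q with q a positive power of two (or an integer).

7151/16384

val_1 [B]  L=[0]  R=[(no moves)]  — 1
val_2 [BR]  L=[0]  R=[1]  — 1/2
val_3 [BRR]  L=[0]  R=[1/2 1]  — 1/4
val_4 [BRRB]  L=[0 1/4]  R=[1/2 1]  — 3/8
val_5 [BRRBB]  L=[0 1/4 3/8]  R=[1/2 1]  — 7/16
val_6 [BRRBBR]  L=[0 1/4 3/8]  R=[7/16 1/2 1]  — 13/32
val_7 [BRRBBRB]  L=[0 1/4 3/8 13/32]  R=[7/16 1/2 1]  — 27/64
val_8 [BRRBBRBB]  L=[0 1/4 3/8 13/32 27/64]  R=[7/16 1/2 1]  — 55/128
val_9 [BRRBBRBBB]  L=[0 1/4 3/8 13/32 27/64 55/128]  R=[7/16 1/2 1]  — 111/256
val_10 [BRRBBRBBBB]  L=[0 1/4 3/8 13/32 27/64 55/128 111/256]  R=[7/16 1/2 1]  — 223/512
val_11 [BRRBBRBBBBB]  L=[0 1/4 3/8 13/32 27/64 55/128 111/256 223/512]  R=[7/16 1/2 1]  — 447/1024
val_12 [BRRBBRBBBBBR]  L=[0 1/4 3/8 13/32 27/64 55/128 111/256 223/512]  R=[447/1024 7/16 1/2 1]  — 893/2048
val_13 [BRRBBRBBBBBRB]  L=[0 1/4 3/8 13/32 27/64 55/128 111/256 223/512 893/2048]  R=[447/1024 7/16 1/2 1]  — 1787/4096
val_14 [BRRBBRBBBBBRBB]  L=[0 1/4 3/8 13/32 27/64 55/128 111/256 223/512 893/2048 1787/4096]  R=[447/1024 7/16 1/2 1]  — 3575/8192
val_15 [BRRBBRBBBBBRBBB]  L=[0 1/4 3/8 13/32 27/64 55/128 111/256 223/512 893/2048 1787/4096 3575/8192]  R=[447/1024 7/16 1/2 1]  — 7151/16384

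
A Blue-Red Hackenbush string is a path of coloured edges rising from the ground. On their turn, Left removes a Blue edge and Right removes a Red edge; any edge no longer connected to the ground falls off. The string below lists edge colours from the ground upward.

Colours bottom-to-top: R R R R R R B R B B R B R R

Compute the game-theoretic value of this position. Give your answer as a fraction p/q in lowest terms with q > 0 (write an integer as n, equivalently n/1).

-1431/256

1 of 14 · R · max L −∞ · min R 0 = -1
2 of 14 · RR · max L −∞ · min R -1 = -2
3 of 14 · RRR · max L −∞ · min R -2 = -3
4 of 14 · RRRR · max L −∞ · min R -3 = -4
5 of 14 · RRRRR · max L −∞ · min R -4 = -5
6 of 14 · RRRRRR · max L −∞ · min R -5 = -6
7 of 14 · RRRRRRB · max L -6 · min R -5 = -11/2
8 of 14 · RRRRRRBR · max L -6 · min R -11/2 = -23/4
9 of 14 · RRRRRRBRB · max L -23/4 · min R -11/2 = -45/8
10 of 14 · RRRRRRBRBB · max L -45/8 · min R -11/2 = -89/16
11 of 14 · RRRRRRBRBBR · max L -45/8 · min R -89/16 = -179/32
12 of 14 · RRRRRRBRBBRB · max L -179/32 · min R -89/16 = -357/64
13 of 14 · RRRRRRBRBBRBR · max L -179/32 · min R -357/64 = -715/128
14 of 14 · RRRRRRBRBBRBRR · max L -179/32 · min R -715/128 = -1431/256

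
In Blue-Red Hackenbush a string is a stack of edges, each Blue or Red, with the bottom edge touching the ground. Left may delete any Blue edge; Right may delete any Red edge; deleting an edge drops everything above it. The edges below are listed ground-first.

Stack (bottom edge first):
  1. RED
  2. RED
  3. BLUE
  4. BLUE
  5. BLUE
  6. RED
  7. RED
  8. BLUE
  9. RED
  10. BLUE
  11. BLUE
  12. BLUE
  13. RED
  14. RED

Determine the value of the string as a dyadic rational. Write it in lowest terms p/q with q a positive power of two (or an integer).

-4935/4096

v(R) = { — | 0 } — -1
v(RR) = { — | -1; 0 } — -2
v(RRB) = { -2 | -1; 0 } — -3/2
v(RRBB) = { -2; -3/2 | -1; 0 } — -5/4
v(RRBBB) = { -2; -3/2; -5/4 | -1; 0 } — -9/8
v(RRBBBR) = { -2; -3/2; -5/4 | -9/8; -1; 0 } — -19/16
v(RRBBBRR) = { -2; -3/2; -5/4 | -19/16; -9/8; -1; 0 } — -39/32
v(RRBBBRRB) = { -2; -3/2; -5/4; -39/32 | -19/16; -9/8; -1; 0 } — -77/64
v(RRBBBRRBR) = { -2; -3/2; -5/4; -39/32 | -77/64; -19/16; -9/8; -1; 0 } — -155/128
v(RRBBBRRBRB) = { -2; -3/2; -5/4; -39/32; -155/128 | -77/64; -19/16; -9/8; -1; 0 } — -309/256
v(RRBBBRRBRBB) = { -2; -3/2; -5/4; -39/32; -155/128; -309/256 | -77/64; -19/16; -9/8; -1; 0 } — -617/512
v(RRBBBRRBRBBB) = { -2; -3/2; -5/4; -39/32; -155/128; -309/256; -617/512 | -77/64; -19/16; -9/8; -1; 0 } — -1233/1024
v(RRBBBRRBRBBBR) = { -2; -3/2; -5/4; -39/32; -155/128; -309/256; -617/512 | -1233/1024; -77/64; -19/16; -9/8; -1; 0 } — -2467/2048
v(RRBBBRRBRBBBRR) = { -2; -3/2; -5/4; -39/32; -155/128; -309/256; -617/512 | -2467/2048; -1233/1024; -77/64; -19/16; -9/8; -1; 0 } — -4935/4096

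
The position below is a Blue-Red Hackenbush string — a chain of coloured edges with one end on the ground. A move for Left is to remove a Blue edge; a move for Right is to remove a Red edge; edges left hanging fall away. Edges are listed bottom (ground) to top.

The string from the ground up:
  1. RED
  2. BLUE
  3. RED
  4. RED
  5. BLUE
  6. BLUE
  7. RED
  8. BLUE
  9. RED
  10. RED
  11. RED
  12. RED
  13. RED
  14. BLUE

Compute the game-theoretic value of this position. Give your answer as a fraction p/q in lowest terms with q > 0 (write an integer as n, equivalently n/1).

R: Left { · }, Right { 0 } => simplest -1
RB: Left { -1 }, Right { 0 } => simplest -1/2
RBR: Left { -1 }, Right { -1/2,0 } => simplest -3/4
RBRR: Left { -1 }, Right { -3/4,-1/2,0 } => simplest -7/8
RBRRB: Left { -1,-7/8 }, Right { -3/4,-1/2,0 } => simplest -13/16
RBRRBB: Left { -1,-7/8,-13/16 }, Right { -3/4,-1/2,0 } => simplest -25/32
RBRRBBR: Left { -1,-7/8,-13/16 }, Right { -25/32,-3/4,-1/2,0 } => simplest -51/64
RBRRBBRB: Left { -1,-7/8,-13/16,-51/64 }, Right { -25/32,-3/4,-1/2,0 } => simplest -101/128
RBRRBBRBR: Left { -1,-7/8,-13/16,-51/64 }, Right { -101/128,-25/32,-3/4,-1/2,0 } => simplest -203/256
RBRRBBRBRR: Left { -1,-7/8,-13/16,-51/64 }, Right { -203/256,-101/128,-25/32,-3/4,-1/2,0 } => simplest -407/512
RBRRBBRBRRR: Left { -1,-7/8,-13/16,-51/64 }, Right { -407/512,-203/256,-101/128,-25/32,-3/4,-1/2,0 } => simplest -815/1024
RBRRBBRBRRRR: Left { -1,-7/8,-13/16,-51/64 }, Right { -815/1024,-407/512,-203/256,-101/128,-25/32,-3/4,-1/2,0 } => simplest -1631/2048
RBRRBBRBRRRRR: Left { -1,-7/8,-13/16,-51/64 }, Right { -1631/2048,-815/1024,-407/512,-203/256,-101/128,-25/32,-3/4,-1/2,0 } => simplest -3263/4096
RBRRBBRBRRRRRB: Left { -1,-7/8,-13/16,-51/64,-3263/4096 }, Right { -1631/2048,-815/1024,-407/512,-203/256,-101/128,-25/32,-3/4,-1/2,0 } => simplest -6525/8192

-6525/8192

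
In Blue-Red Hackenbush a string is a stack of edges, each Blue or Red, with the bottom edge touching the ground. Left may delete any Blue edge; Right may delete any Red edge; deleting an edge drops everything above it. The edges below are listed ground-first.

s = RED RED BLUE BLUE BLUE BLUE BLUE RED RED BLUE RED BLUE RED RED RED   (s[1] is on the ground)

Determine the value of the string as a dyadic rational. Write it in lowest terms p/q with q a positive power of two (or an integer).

Recurse on prefixes of the 15-edge string RED RED BLUE BLUE BLUE BLUE BLUE RED RED BLUE RED BLUE RED RED RED:
val_1 [R]  L=[none]  R=[0]  ⇒ -1
val_2 [RR]  L=[none]  R=[-1 0]  ⇒ -2
val_3 [RRB]  L=[-2]  R=[-1 0]  ⇒ -3/2
val_4 [RRBB]  L=[-2 -3/2]  R=[-1 0]  ⇒ -5/4
val_5 [RRBBB]  L=[-2 -3/2 -5/4]  R=[-1 0]  ⇒ -9/8
val_6 [RRBBBB]  L=[-2 -3/2 -5/4 -9/8]  R=[-1 0]  ⇒ -17/16
val_7 [RRBBBBB]  L=[-2 -3/2 -5/4 -9/8 -17/16]  R=[-1 0]  ⇒ -33/32
val_8 [RRBBBBBR]  L=[-2 -3/2 -5/4 -9/8 -17/16]  R=[-33/32 -1 0]  ⇒ -67/64
val_9 [RRBBBBBRR]  L=[-2 -3/2 -5/4 -9/8 -17/16]  R=[-67/64 -33/32 -1 0]  ⇒ -135/128
val_10 [RRBBBBBRRB]  L=[-2 -3/2 -5/4 -9/8 -17/16 -135/128]  R=[-67/64 -33/32 -1 0]  ⇒ -269/256
val_11 [RRBBBBBRRBR]  L=[-2 -3/2 -5/4 -9/8 -17/16 -135/128]  R=[-269/256 -67/64 -33/32 -1 0]  ⇒ -539/512
val_12 [RRBBBBBRRBRB]  L=[-2 -3/2 -5/4 -9/8 -17/16 -135/128 -539/512]  R=[-269/256 -67/64 -33/32 -1 0]  ⇒ -1077/1024
val_13 [RRBBBBBRRBRBR]  L=[-2 -3/2 -5/4 -9/8 -17/16 -135/128 -539/512]  R=[-1077/1024 -269/256 -67/64 -33/32 -1 0]  ⇒ -2155/2048
val_14 [RRBBBBBRRBRBRR]  L=[-2 -3/2 -5/4 -9/8 -17/16 -135/128 -539/512]  R=[-2155/2048 -1077/1024 -269/256 -67/64 -33/32 -1 0]  ⇒ -4311/4096
val_15 [RRBBBBBRRBRBRRR]  L=[-2 -3/2 -5/4 -9/8 -17/16 -135/128 -539/512]  R=[-4311/4096 -2155/2048 -1077/1024 -269/256 -67/64 -33/32 -1 0]  ⇒ -8623/8192

-8623/8192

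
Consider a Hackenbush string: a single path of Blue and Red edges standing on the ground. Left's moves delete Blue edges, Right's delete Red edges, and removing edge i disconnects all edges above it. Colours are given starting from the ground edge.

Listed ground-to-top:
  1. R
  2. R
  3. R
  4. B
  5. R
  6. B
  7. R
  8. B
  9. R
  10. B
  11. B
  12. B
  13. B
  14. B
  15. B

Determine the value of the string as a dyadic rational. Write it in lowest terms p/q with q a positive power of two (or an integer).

-10881/4096

Build v(s[:k]) for k = 1..15, string s = R R R B R B R B R B B B B B B.
edge 1 of 15 (R): {  | 0 } -> -1
edge 2 of 15 (R): {  | -1 0 } -> -2
edge 3 of 15 (R): {  | -2 -1 0 } -> -3
edge 4 of 15 (B): { -3 | -2 -1 0 } -> -5/2
edge 5 of 15 (R): { -3 | -5/2 -2 -1 0 } -> -11/4
edge 6 of 15 (B): { -3 -11/4 | -5/2 -2 -1 0 } -> -21/8
edge 7 of 15 (R): { -3 -11/4 | -21/8 -5/2 -2 -1 0 } -> -43/16
edge 8 of 15 (B): { -3 -11/4 -43/16 | -21/8 -5/2 -2 -1 0 } -> -85/32
edge 9 of 15 (R): { -3 -11/4 -43/16 | -85/32 -21/8 -5/2 -2 -1 0 } -> -171/64
edge 10 of 15 (B): { -3 -11/4 -43/16 -171/64 | -85/32 -21/8 -5/2 -2 -1 0 } -> -341/128
edge 11 of 15 (B): { -3 -11/4 -43/16 -171/64 -341/128 | -85/32 -21/8 -5/2 -2 -1 0 } -> -681/256
edge 12 of 15 (B): { -3 -11/4 -43/16 -171/64 -341/128 -681/256 | -85/32 -21/8 -5/2 -2 -1 0 } -> -1361/512
edge 13 of 15 (B): { -3 -11/4 -43/16 -171/64 -341/128 -681/256 -1361/512 | -85/32 -21/8 -5/2 -2 -1 0 } -> -2721/1024
edge 14 of 15 (B): { -3 -11/4 -43/16 -171/64 -341/128 -681/256 -1361/512 -2721/1024 | -85/32 -21/8 -5/2 -2 -1 0 } -> -5441/2048
edge 15 of 15 (B): { -3 -11/4 -43/16 -171/64 -341/128 -681/256 -1361/512 -2721/1024 -5441/2048 | -85/32 -21/8 -5/2 -2 -1 0 } -> -10881/4096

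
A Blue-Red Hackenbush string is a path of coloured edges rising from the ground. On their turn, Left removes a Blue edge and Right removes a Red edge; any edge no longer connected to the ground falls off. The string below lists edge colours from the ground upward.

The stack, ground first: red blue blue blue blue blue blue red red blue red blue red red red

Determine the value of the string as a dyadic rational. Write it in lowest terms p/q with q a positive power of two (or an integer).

Build G(s[:k]) for k = 1..15, string s = red blue blue blue blue blue blue red red blue red blue red red red.
G(r) = { (no moves) | 0 } → -1
G(rb) = { -1 | 0 } → -1/2
G(rbb) = { -1,-1/2 | 0 } → -1/4
G(rbbb) = { -1,-1/2,-1/4 | 0 } → -1/8
G(rbbbb) = { -1,-1/2,-1/4,-1/8 | 0 } → -1/16
G(rbbbbb) = { -1,-1/2,-1/4,-1/8,-1/16 | 0 } → -1/32
G(rbbbbbb) = { -1,-1/2,-1/4,-1/8,-1/16,-1/32 | 0 } → -1/64
G(rbbbbbbr) = { -1,-1/2,-1/4,-1/8,-1/16,-1/32 | -1/64,0 } → -3/128
G(rbbbbbbrr) = { -1,-1/2,-1/4,-1/8,-1/16,-1/32 | -3/128,-1/64,0 } → -7/256
G(rbbbbbbrrb) = { -1,-1/2,-1/4,-1/8,-1/16,-1/32,-7/256 | -3/128,-1/64,0 } → -13/512
G(rbbbbbbrrbr) = { -1,-1/2,-1/4,-1/8,-1/16,-1/32,-7/256 | -13/512,-3/128,-1/64,0 } → -27/1024
G(rbbbbbbrrbrb) = { -1,-1/2,-1/4,-1/8,-1/16,-1/32,-7/256,-27/1024 | -13/512,-3/128,-1/64,0 } → -53/2048
G(rbbbbbbrrbrbr) = { -1,-1/2,-1/4,-1/8,-1/16,-1/32,-7/256,-27/1024 | -53/2048,-13/512,-3/128,-1/64,0 } → -107/4096
G(rbbbbbbrrbrbrr) = { -1,-1/2,-1/4,-1/8,-1/16,-1/32,-7/256,-27/1024 | -107/4096,-53/2048,-13/512,-3/128,-1/64,0 } → -215/8192
G(rbbbbbbrrbrbrrr) = { -1,-1/2,-1/4,-1/8,-1/16,-1/32,-7/256,-27/1024 | -215/8192,-107/4096,-53/2048,-13/512,-3/128,-1/64,0 } → -431/16384

-431/16384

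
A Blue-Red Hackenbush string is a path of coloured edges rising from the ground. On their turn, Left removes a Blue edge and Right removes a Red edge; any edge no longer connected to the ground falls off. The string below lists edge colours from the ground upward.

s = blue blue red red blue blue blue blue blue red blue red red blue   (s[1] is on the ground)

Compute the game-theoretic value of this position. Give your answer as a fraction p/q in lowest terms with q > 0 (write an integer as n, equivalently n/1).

6099/4096

Prefix values for blue blue red red blue blue blue blue blue red blue red red blue via {L|R} + simplicity:
g_1 [b]  L=[0]  R=[·]  so 1
g_2 [bb]  L=[0 1]  R=[·]  so 2
g_3 [bbr]  L=[0 1]  R=[2]  so 3/2
g_4 [bbrr]  L=[0 1]  R=[3/2 2]  so 5/4
g_5 [bbrrb]  L=[0 1 5/4]  R=[3/2 2]  so 11/8
g_6 [bbrrbb]  L=[0 1 5/4 11/8]  R=[3/2 2]  so 23/16
g_7 [bbrrbbb]  L=[0 1 5/4 11/8 23/16]  R=[3/2 2]  so 47/32
g_8 [bbrrbbbb]  L=[0 1 5/4 11/8 23/16 47/32]  R=[3/2 2]  so 95/64
g_9 [bbrrbbbbb]  L=[0 1 5/4 11/8 23/16 47/32 95/64]  R=[3/2 2]  so 191/128
g_10 [bbrrbbbbbr]  L=[0 1 5/4 11/8 23/16 47/32 95/64]  R=[191/128 3/2 2]  so 381/256
g_11 [bbrrbbbbbrb]  L=[0 1 5/4 11/8 23/16 47/32 95/64 381/256]  R=[191/128 3/2 2]  so 763/512
g_12 [bbrrbbbbbrbr]  L=[0 1 5/4 11/8 23/16 47/32 95/64 381/256]  R=[763/512 191/128 3/2 2]  so 1525/1024
g_13 [bbrrbbbbbrbrr]  L=[0 1 5/4 11/8 23/16 47/32 95/64 381/256]  R=[1525/1024 763/512 191/128 3/2 2]  so 3049/2048
g_14 [bbrrbbbbbrbrrb]  L=[0 1 5/4 11/8 23/16 47/32 95/64 381/256 3049/2048]  R=[1525/1024 763/512 191/128 3/2 2]  so 6099/4096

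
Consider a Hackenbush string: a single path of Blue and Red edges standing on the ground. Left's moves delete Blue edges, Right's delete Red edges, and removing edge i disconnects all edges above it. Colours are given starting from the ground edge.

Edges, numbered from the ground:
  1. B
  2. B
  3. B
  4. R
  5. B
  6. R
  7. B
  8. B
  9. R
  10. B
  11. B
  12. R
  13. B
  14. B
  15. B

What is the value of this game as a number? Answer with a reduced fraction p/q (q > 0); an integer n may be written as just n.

edge 1 of 15 (B): { 0 | (no moves) } — 1
edge 2 of 15 (B): { 0,1 | (no moves) } — 2
edge 3 of 15 (B): { 0,1,2 | (no moves) } — 3
edge 4 of 15 (R): { 0,1,2 | 3 } — 5/2
edge 5 of 15 (B): { 0,1,2,5/2 | 3 } — 11/4
edge 6 of 15 (R): { 0,1,2,5/2 | 11/4,3 } — 21/8
edge 7 of 15 (B): { 0,1,2,5/2,21/8 | 11/4,3 } — 43/16
edge 8 of 15 (B): { 0,1,2,5/2,21/8,43/16 | 11/4,3 } — 87/32
edge 9 of 15 (R): { 0,1,2,5/2,21/8,43/16 | 87/32,11/4,3 } — 173/64
edge 10 of 15 (B): { 0,1,2,5/2,21/8,43/16,173/64 | 87/32,11/4,3 } — 347/128
edge 11 of 15 (B): { 0,1,2,5/2,21/8,43/16,173/64,347/128 | 87/32,11/4,3 } — 695/256
edge 12 of 15 (R): { 0,1,2,5/2,21/8,43/16,173/64,347/128 | 695/256,87/32,11/4,3 } — 1389/512
edge 13 of 15 (B): { 0,1,2,5/2,21/8,43/16,173/64,347/128,1389/512 | 695/256,87/32,11/4,3 } — 2779/1024
edge 14 of 15 (B): { 0,1,2,5/2,21/8,43/16,173/64,347/128,1389/512,2779/1024 | 695/256,87/32,11/4,3 } — 5559/2048
edge 15 of 15 (B): { 0,1,2,5/2,21/8,43/16,173/64,347/128,1389/512,2779/1024,5559/2048 | 695/256,87/32,11/4,3 } — 11119/4096

11119/4096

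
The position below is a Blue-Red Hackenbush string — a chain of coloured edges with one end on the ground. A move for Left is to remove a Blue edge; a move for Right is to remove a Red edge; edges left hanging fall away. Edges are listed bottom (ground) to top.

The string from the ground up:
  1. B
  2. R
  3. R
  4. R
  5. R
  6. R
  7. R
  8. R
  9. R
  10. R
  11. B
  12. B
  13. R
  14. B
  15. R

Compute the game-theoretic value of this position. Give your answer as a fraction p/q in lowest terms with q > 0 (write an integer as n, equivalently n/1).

53/16384

Build v(s[:k]) for k = 1..15, string s = B R R R R R R R R R B B R B R.
B: Left { 0 }, Right { none } -> simplest 1
BR: Left { 0 }, Right { 1 } -> simplest 1/2
BRR: Left { 0 }, Right { 1/2, 1 } -> simplest 1/4
BRRR: Left { 0 }, Right { 1/4, 1/2, 1 } -> simplest 1/8
BRRRR: Left { 0 }, Right { 1/8, 1/4, 1/2, 1 } -> simplest 1/16
BRRRRR: Left { 0 }, Right { 1/16, 1/8, 1/4, 1/2, 1 } -> simplest 1/32
BRRRRRR: Left { 0 }, Right { 1/32, 1/16, 1/8, 1/4, 1/2, 1 } -> simplest 1/64
BRRRRRRR: Left { 0 }, Right { 1/64, 1/32, 1/16, 1/8, 1/4, 1/2, 1 } -> simplest 1/128
BRRRRRRRR: Left { 0 }, Right { 1/128, 1/64, 1/32, 1/16, 1/8, 1/4, 1/2, 1 } -> simplest 1/256
BRRRRRRRRR: Left { 0 }, Right { 1/256, 1/128, 1/64, 1/32, 1/16, 1/8, 1/4, 1/2, 1 } -> simplest 1/512
BRRRRRRRRRB: Left { 0, 1/512 }, Right { 1/256, 1/128, 1/64, 1/32, 1/16, 1/8, 1/4, 1/2, 1 } -> simplest 3/1024
BRRRRRRRRRBB: Left { 0, 1/512, 3/1024 }, Right { 1/256, 1/128, 1/64, 1/32, 1/16, 1/8, 1/4, 1/2, 1 } -> simplest 7/2048
BRRRRRRRRRBBR: Left { 0, 1/512, 3/1024 }, Right { 7/2048, 1/256, 1/128, 1/64, 1/32, 1/16, 1/8, 1/4, 1/2, 1 } -> simplest 13/4096
BRRRRRRRRRBBRB: Left { 0, 1/512, 3/1024, 13/4096 }, Right { 7/2048, 1/256, 1/128, 1/64, 1/32, 1/16, 1/8, 1/4, 1/2, 1 } -> simplest 27/8192
BRRRRRRRRRBBRBR: Left { 0, 1/512, 3/1024, 13/4096 }, Right { 27/8192, 7/2048, 1/256, 1/128, 1/64, 1/32, 1/16, 1/8, 1/4, 1/2, 1 } -> simplest 53/16384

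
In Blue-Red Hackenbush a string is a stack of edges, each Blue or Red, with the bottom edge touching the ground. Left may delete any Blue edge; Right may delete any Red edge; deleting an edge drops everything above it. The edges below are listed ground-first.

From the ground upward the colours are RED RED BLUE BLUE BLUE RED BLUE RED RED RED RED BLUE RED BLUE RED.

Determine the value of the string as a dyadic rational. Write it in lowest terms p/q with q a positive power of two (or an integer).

-9707/8192

value_1 [R]  L=[∅]  R=[0]  -> -1
value_2 [RR]  L=[∅]  R=[-1 0]  -> -2
value_3 [RRB]  L=[-2]  R=[-1 0]  -> -3/2
value_4 [RRBB]  L=[-2 -3/2]  R=[-1 0]  -> -5/4
value_5 [RRBBB]  L=[-2 -3/2 -5/4]  R=[-1 0]  -> -9/8
value_6 [RRBBBR]  L=[-2 -3/2 -5/4]  R=[-9/8 -1 0]  -> -19/16
value_7 [RRBBBRB]  L=[-2 -3/2 -5/4 -19/16]  R=[-9/8 -1 0]  -> -37/32
value_8 [RRBBBRBR]  L=[-2 -3/2 -5/4 -19/16]  R=[-37/32 -9/8 -1 0]  -> -75/64
value_9 [RRBBBRBRR]  L=[-2 -3/2 -5/4 -19/16]  R=[-75/64 -37/32 -9/8 -1 0]  -> -151/128
value_10 [RRBBBRBRRR]  L=[-2 -3/2 -5/4 -19/16]  R=[-151/128 -75/64 -37/32 -9/8 -1 0]  -> -303/256
value_11 [RRBBBRBRRRR]  L=[-2 -3/2 -5/4 -19/16]  R=[-303/256 -151/128 -75/64 -37/32 -9/8 -1 0]  -> -607/512
value_12 [RRBBBRBRRRRB]  L=[-2 -3/2 -5/4 -19/16 -607/512]  R=[-303/256 -151/128 -75/64 -37/32 -9/8 -1 0]  -> -1213/1024
value_13 [RRBBBRBRRRRBR]  L=[-2 -3/2 -5/4 -19/16 -607/512]  R=[-1213/1024 -303/256 -151/128 -75/64 -37/32 -9/8 -1 0]  -> -2427/2048
value_14 [RRBBBRBRRRRBRB]  L=[-2 -3/2 -5/4 -19/16 -607/512 -2427/2048]  R=[-1213/1024 -303/256 -151/128 -75/64 -37/32 -9/8 -1 0]  -> -4853/4096
value_15 [RRBBBRBRRRRBRBR]  L=[-2 -3/2 -5/4 -19/16 -607/512 -2427/2048]  R=[-4853/4096 -1213/1024 -303/256 -151/128 -75/64 -37/32 -9/8 -1 0]  -> -9707/8192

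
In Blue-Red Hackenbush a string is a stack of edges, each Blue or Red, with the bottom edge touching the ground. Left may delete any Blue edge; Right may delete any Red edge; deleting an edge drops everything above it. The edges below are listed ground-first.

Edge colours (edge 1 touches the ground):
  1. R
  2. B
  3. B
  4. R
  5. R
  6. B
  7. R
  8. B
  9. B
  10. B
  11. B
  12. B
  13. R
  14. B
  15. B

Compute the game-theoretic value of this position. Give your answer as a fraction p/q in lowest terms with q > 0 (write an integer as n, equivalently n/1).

Recurse on prefixes of the 15-edge string R B B R R B R B B B B B R B B:
edge 1 of 15 (R): {  | 0 } -> -1
edge 2 of 15 (B): { -1 | 0 } -> -1/2
edge 3 of 15 (B): { -1 -1/2 | 0 } -> -1/4
edge 4 of 15 (R): { -1 -1/2 | -1/4 0 } -> -3/8
edge 5 of 15 (R): { -1 -1/2 | -3/8 -1/4 0 } -> -7/16
edge 6 of 15 (B): { -1 -1/2 -7/16 | -3/8 -1/4 0 } -> -13/32
edge 7 of 15 (R): { -1 -1/2 -7/16 | -13/32 -3/8 -1/4 0 } -> -27/64
edge 8 of 15 (B): { -1 -1/2 -7/16 -27/64 | -13/32 -3/8 -1/4 0 } -> -53/128
edge 9 of 15 (B): { -1 -1/2 -7/16 -27/64 -53/128 | -13/32 -3/8 -1/4 0 } -> -105/256
edge 10 of 15 (B): { -1 -1/2 -7/16 -27/64 -53/128 -105/256 | -13/32 -3/8 -1/4 0 } -> -209/512
edge 11 of 15 (B): { -1 -1/2 -7/16 -27/64 -53/128 -105/256 -209/512 | -13/32 -3/8 -1/4 0 } -> -417/1024
edge 12 of 15 (B): { -1 -1/2 -7/16 -27/64 -53/128 -105/256 -209/512 -417/1024 | -13/32 -3/8 -1/4 0 } -> -833/2048
edge 13 of 15 (R): { -1 -1/2 -7/16 -27/64 -53/128 -105/256 -209/512 -417/1024 | -833/2048 -13/32 -3/8 -1/4 0 } -> -1667/4096
edge 14 of 15 (B): { -1 -1/2 -7/16 -27/64 -53/128 -105/256 -209/512 -417/1024 -1667/4096 | -833/2048 -13/32 -3/8 -1/4 0 } -> -3333/8192
edge 15 of 15 (B): { -1 -1/2 -7/16 -27/64 -53/128 -105/256 -209/512 -417/1024 -1667/4096 -3333/8192 | -833/2048 -13/32 -3/8 -1/4 0 } -> -6665/16384

-6665/16384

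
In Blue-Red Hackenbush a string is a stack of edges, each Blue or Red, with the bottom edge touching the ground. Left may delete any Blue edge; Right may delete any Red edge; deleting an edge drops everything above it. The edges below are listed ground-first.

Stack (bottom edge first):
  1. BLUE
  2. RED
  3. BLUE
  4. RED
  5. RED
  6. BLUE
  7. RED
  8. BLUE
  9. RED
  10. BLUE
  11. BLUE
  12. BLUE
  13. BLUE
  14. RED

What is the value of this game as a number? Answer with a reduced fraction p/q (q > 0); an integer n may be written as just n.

4797/8192

val(B) = { 0 |  } → 1
val(BR) = { 0 | 1 } → 1/2
val(BRB) = { 0; 1/2 | 1 } → 3/4
val(BRBR) = { 0; 1/2 | 3/4; 1 } → 5/8
val(BRBRR) = { 0; 1/2 | 5/8; 3/4; 1 } → 9/16
val(BRBRRB) = { 0; 1/2; 9/16 | 5/8; 3/4; 1 } → 19/32
val(BRBRRBR) = { 0; 1/2; 9/16 | 19/32; 5/8; 3/4; 1 } → 37/64
val(BRBRRBRB) = { 0; 1/2; 9/16; 37/64 | 19/32; 5/8; 3/4; 1 } → 75/128
val(BRBRRBRBR) = { 0; 1/2; 9/16; 37/64 | 75/128; 19/32; 5/8; 3/4; 1 } → 149/256
val(BRBRRBRBRB) = { 0; 1/2; 9/16; 37/64; 149/256 | 75/128; 19/32; 5/8; 3/4; 1 } → 299/512
val(BRBRRBRBRBB) = { 0; 1/2; 9/16; 37/64; 149/256; 299/512 | 75/128; 19/32; 5/8; 3/4; 1 } → 599/1024
val(BRBRRBRBRBBB) = { 0; 1/2; 9/16; 37/64; 149/256; 299/512; 599/1024 | 75/128; 19/32; 5/8; 3/4; 1 } → 1199/2048
val(BRBRRBRBRBBBB) = { 0; 1/2; 9/16; 37/64; 149/256; 299/512; 599/1024; 1199/2048 | 75/128; 19/32; 5/8; 3/4; 1 } → 2399/4096
val(BRBRRBRBRBBBBR) = { 0; 1/2; 9/16; 37/64; 149/256; 299/512; 599/1024; 1199/2048 | 2399/4096; 75/128; 19/32; 5/8; 3/4; 1 } → 4797/8192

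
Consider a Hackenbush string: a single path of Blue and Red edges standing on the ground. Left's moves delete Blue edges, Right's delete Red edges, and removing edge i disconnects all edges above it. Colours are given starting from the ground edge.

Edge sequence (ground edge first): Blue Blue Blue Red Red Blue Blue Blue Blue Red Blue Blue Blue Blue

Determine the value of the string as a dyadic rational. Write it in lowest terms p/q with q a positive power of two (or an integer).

Build v(s[:k]) for k = 1..14, string s = Blue Blue Blue Red Red Blue Blue Blue Blue Red Blue Blue Blue Blue.
v(B) = { 0 | — } — 1
v(BB) = { 0 1 | — } — 2
v(BBB) = { 0 1 2 | — } — 3
v(BBBR) = { 0 1 2 | 3 } — 5/2
v(BBBRR) = { 0 1 2 | 5/2 3 } — 9/4
v(BBBRRB) = { 0 1 2 9/4 | 5/2 3 } — 19/8
v(BBBRRBB) = { 0 1 2 9/4 19/8 | 5/2 3 } — 39/16
v(BBBRRBBB) = { 0 1 2 9/4 19/8 39/16 | 5/2 3 } — 79/32
v(BBBRRBBBB) = { 0 1 2 9/4 19/8 39/16 79/32 | 5/2 3 } — 159/64
v(BBBRRBBBBR) = { 0 1 2 9/4 19/8 39/16 79/32 | 159/64 5/2 3 } — 317/128
v(BBBRRBBBBRB) = { 0 1 2 9/4 19/8 39/16 79/32 317/128 | 159/64 5/2 3 } — 635/256
v(BBBRRBBBBRBB) = { 0 1 2 9/4 19/8 39/16 79/32 317/128 635/256 | 159/64 5/2 3 } — 1271/512
v(BBBRRBBBBRBBB) = { 0 1 2 9/4 19/8 39/16 79/32 317/128 635/256 1271/512 | 159/64 5/2 3 } — 2543/1024
v(BBBRRBBBBRBBBB) = { 0 1 2 9/4 19/8 39/16 79/32 317/128 635/256 1271/512 2543/1024 | 159/64 5/2 3 } — 5087/2048

5087/2048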